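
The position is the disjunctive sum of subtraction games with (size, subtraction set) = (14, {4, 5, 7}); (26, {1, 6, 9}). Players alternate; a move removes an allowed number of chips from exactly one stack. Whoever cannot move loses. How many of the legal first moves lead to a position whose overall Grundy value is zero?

3

Stack A, S = {4, 5, 7}:
G(0) = 0
G(1) = mex{} = 0
G(2) = mex{} = 0
G(3) = mex{} = 0
G(4) = mex{0} = 1
G(5) = mex{0,0} = 1
G(6) = mex{0,0} = 1
G(7) = mex{0,0,0} = 1
G(8) = mex{1,0,0} = 2
G(9) = mex{1,1,0} = 2
G(10) = mex{1,1,0} = 2
G(11) = mex{1,1,1} = 0
G(12) = mex{2,1,1} = 0
G(13) = mex{2,2,1} = 0
G(14) = mex{2,2,1} = 0
G_A(14) = 0.
Stack B, S = {1, 6, 9}:
n :  0  1  2  3  4  5  6  7  8  9 10 11 12 13 14 15 16 17 18 19 20 21 22 23 24 25 26
G :  0  1  0  1  0  1  2  0  1  2  3  2  0  1  0  1  2  0  1  0  1  2  0  1  0  1  2
G_B(26) = 2.
Combined Grundy value = 0 ⊕ 2 = 2.
A winning move leaves total XOR = 0, i.e. changes one component's Grundy value g to g ⊕ X where X is the current total.
Stack A: need g' = 0⊕2 = 2. Options: 14−4→G=2, 14−5→G=2, 14−7→G=1. Hits: 2.
Stack B: need g' = 2⊕2 = 0. Options: 26−1→G=1, 26−6→G=1, 26−9→G=0. Hits: 1.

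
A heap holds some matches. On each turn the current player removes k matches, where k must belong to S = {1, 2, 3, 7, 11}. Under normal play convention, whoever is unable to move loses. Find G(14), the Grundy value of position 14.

G(0) = 0
G(1) = mex{0} = 1
G(2) = mex{1,0} = 2
G(3) = mex{2,1,0} = 3
G(4) = mex{3,2,1} = 0
G(5) = mex{0,3,2} = 1
G(6) = mex{1,0,3} = 2
G(7) = mex{2,1,0,0} = 3
G(8) = mex{3,2,1,1} = 0
G(9) = mex{0,3,2,2} = 1
G(10) = mex{1,0,3,3} = 2
G(11) = mex{2,1,0,0,0} = 3
G(12) = mex{3,2,1,1,1} = 0
G(13) = mex{0,3,2,2,2} = 1
G(14) = mex{1,0,3,3,3} = 2

2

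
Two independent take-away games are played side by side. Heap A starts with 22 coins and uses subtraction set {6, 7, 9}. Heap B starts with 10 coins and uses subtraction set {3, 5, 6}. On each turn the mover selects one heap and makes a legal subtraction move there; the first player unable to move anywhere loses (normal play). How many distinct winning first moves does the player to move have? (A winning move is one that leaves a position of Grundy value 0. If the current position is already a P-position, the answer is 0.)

4

Heap A, S = {6, 7, 9}:
n :  0  1  2  3  4  5  6  7  8  9 10 11 12 13 14 15 16 17 18 19 20 21 22
G :  0  0  0  0  0  0  1  1  1  1  1  1  2  2  2  0  0  0  0  0  0  1  1
G_A(22) = 1.
Heap B, S = {3, 5, 6}:
G(0) = 0
G(1) = mex{} = 0
G(2) = mex{} = 0
G(3) = mex{0} = 1
G(4) = mex{0} = 1
G(5) = mex{0,0} = 1
G(6) = mex{1,0,0} = 2
G(7) = mex{1,0,0} = 2
G(8) = mex{1,1,0} = 2
G(9) = mex{2,1,1} = 0
G(10) = mex{2,1,1} = 0
G_B(10) = 0.
Combined Grundy value = 1 ⊕ 0 = 1.
A winning move leaves total XOR = 0, i.e. changes one component's Grundy value g to g ⊕ X where X is the current total.
Heap A: need g' = 1⊕1 = 0. Options: 22−6→G=0, 22−7→G=0, 22−9→G=2. Hits: 2.
Heap B: need g' = 0⊕1 = 1. Options: 10−3→G=2, 10−5→G=1, 10−6→G=1. Hits: 2.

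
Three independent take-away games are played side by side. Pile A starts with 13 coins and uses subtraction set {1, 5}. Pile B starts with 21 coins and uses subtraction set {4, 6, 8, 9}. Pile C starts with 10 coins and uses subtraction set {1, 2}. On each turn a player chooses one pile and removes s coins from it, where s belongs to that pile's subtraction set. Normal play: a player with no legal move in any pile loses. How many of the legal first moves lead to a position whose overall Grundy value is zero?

Pile A, S = {1, 5}:
n :  0  1  2  3  4  5  6  7  8  9 10 11 12 13
G :  0  1  0  1  0  1  0  1  0  1  0  1  0  1
G_A(13) = 1.
Pile B, S = {4, 6, 8, 9}:
G(0) = 0
G(1) = mex{} = 0
G(2) = mex{} = 0
G(3) = mex{} = 0
G(4) = mex{0} = 1
G(5) = mex{0} = 1
G(6) = mex{0,0} = 1
G(7) = mex{0,0} = 1
G(8) = mex{1,0,0} = 2
G(9) = mex{1,0,0,0} = 2
G(10) = mex{1,1,0,0} = 2
G(11) = mex{1,1,0,0} = 2
G(12) = mex{2,1,1,0} = 3
G(13) = mex{2,1,1,1} = 0
G(14) = mex{2,2,1,1} = 0
G(15) = mex{2,2,1,1} = 0
G(16) = mex{3,2,2,1} = 0
G(17) = mex{0,2,2,2} = 1
G(18) = mex{0,3,2,2} = 1
G(19) = mex{0,0,2,2} = 1
G(20) = mex{0,0,3,2} = 1
G(21) = mex{1,0,0,3} = 2
G_B(21) = 2.
Pile C, S = {1, 2}:
G(0) = 0
G(1) = mex{0} = 1
G(2) = mex{1,0} = 2
G(3) = mex{2,1} = 0
G(4) = mex{0,2} = 1
G(5) = mex{1,0} = 2
G(6) = mex{2,1} = 0
G(7) = mex{0,2} = 1
G(8) = mex{1,0} = 2
G(9) = mex{2,1} = 0
G(10) = mex{0,2} = 1
G_C(10) = 1.
Combined Grundy value = 1 ⊕ 2 ⊕ 1 = 2.
A winning move leaves total XOR = 0, i.e. changes one component's Grundy value g to g ⊕ X where X is the current total.
Pile A: need g' = 1⊕2 = 3. Options: 13−1→G=0, 13−5→G=0. Hits: 0.
Pile B: need g' = 2⊕2 = 0. Options: 21−4→G=1, 21−6→G=0, 21−8→G=0, 21−9→G=3. Hits: 2.
Pile C: need g' = 1⊕2 = 3. Options: 10−1→G=0, 10−2→G=2. Hits: 0.

2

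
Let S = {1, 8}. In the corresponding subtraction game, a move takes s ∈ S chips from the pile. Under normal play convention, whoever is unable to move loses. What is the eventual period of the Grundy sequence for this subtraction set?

n :  0  1  2  3  4  5  6  7  8  9 10 11 12 13 14 15 16 17 18 19
G :  0  1  0  1  0  1  0  1  2  0  1  0  1  0  1  0  1  2  0  1
G(n+9) = G(n) holds for n = 0,…,7 (a full window of length max(S) = 8), so the sequence is purely periodic with period 9.

9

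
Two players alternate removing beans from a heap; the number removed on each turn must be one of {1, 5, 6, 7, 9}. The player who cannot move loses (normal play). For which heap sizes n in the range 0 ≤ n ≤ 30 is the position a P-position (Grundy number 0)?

G(0) = 0
G(1) = mex{0} = 1
G(2) = mex{1} = 0
G(3) = mex{0} = 1
G(4) = mex{1} = 0
G(5) = mex{0,0} = 1
G(6) = mex{1,1,0} = 2
G(7) = mex{2,0,1,0} = 3
G(8) = mex{3,1,0,1} = 2
G(9) = mex{2,0,1,0,0} = 3
G(10) = mex{3,1,0,1,1} = 2
G(11) = mex{2,2,1,0,0} = 3
G(12) = mex{3,3,2,1,1} = 0
G(13) = mex{0,2,3,2,0} = 1
G(14) = mex{1,3,2,3,1} = 0
G(15) = mex{0,2,3,2,2} = 1
G(16) = mex{1,3,2,3,3} = 0
G(17) = mex{0,0,3,2,2} = 1
G(18) = mex{1,1,0,3,3} = 2
G(19) = mex{2,0,1,0,2} = 3
G(20) = mex{3,1,0,1,3} = 2
G(21) = mex{2,0,1,0,0} = 3
G(22) = mex{3,1,0,1,1} = 2
G(23) = mex{2,2,1,0,0} = 3
G(24) = mex{3,3,2,1,1} = 0
G(25) = mex{0,2,3,2,0} = 1
G(26) = mex{1,3,2,3,1} = 0
G(27) = mex{0,2,3,2,2} = 1
G(28) = mex{1,3,2,3,3} = 0
G(29) = mex{0,0,3,2,2} = 1
G(30) = mex{1,1,0,3,3} = 2
P-positions are exactly the n with G(n) = 0.

0, 2, 4, 12, 14, 16, 24, 26, 28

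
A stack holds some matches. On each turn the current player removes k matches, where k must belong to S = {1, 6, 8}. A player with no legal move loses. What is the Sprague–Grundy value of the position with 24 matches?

1

n :  0  1  2  3  4  5  6  7  8  9 10 11 12 13 14 15 16 17 18 19 20 21 22 23 24
G :  0  1  0  1  0  1  2  0  1  0  1  0  1  2  0  1  0  1  0  1  2  0  1  0  1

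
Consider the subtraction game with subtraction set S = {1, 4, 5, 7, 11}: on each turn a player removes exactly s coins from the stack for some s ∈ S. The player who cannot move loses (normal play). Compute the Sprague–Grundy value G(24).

0

n :  0  1  2  3  4  5  6  7  8  9 10 11 12 13 14 15 16 17 18 19 20 21 22 23 24
G :  0  1  0  1  2  3  2  3  0  1  0  1  2  3  2  3  0  1  0  1  2  3  2  3  0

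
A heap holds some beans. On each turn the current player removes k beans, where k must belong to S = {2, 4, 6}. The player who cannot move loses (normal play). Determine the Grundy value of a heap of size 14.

3

n :  0  1  2  3  4  5  6  7  8  9 10 11 12 13 14
G :  0  0  1  1  2  2  3  3  0  0  1  1  2  2  3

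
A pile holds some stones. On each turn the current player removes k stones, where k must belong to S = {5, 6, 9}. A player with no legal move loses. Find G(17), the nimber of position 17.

n :  0  1  2  3  4  5  6  7  8  9 10 11 12 13 14 15 16 17
G :  0  0  0  0  0  1  1  1  1  1  2  2  2  2  0  0  0  0

0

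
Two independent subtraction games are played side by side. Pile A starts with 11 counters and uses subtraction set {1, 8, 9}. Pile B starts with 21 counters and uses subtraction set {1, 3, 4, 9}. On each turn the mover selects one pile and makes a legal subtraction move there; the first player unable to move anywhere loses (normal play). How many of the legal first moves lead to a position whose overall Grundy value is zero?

1

Pile A, S = {1, 8, 9}:
G(0) = 0
G(1) = mex{0} = 1
G(2) = mex{1} = 0
G(3) = mex{0} = 1
G(4) = mex{1} = 0
G(5) = mex{0} = 1
G(6) = mex{1} = 0
G(7) = mex{0} = 1
G(8) = mex{1,0} = 2
G(9) = mex{2,1,0} = 3
G(10) = mex{3,0,1} = 2
G(11) = mex{2,1,0} = 3
G_A(11) = 3.
Pile B, S = {1, 3, 4, 9}:
n :  0  1  2  3  4  5  6  7  8  9 10 11 12 13 14 15 16 17 18 19 20 21
G :  0  1  0  1  2  3  2  0  1  4  3  2  0  1  0  1  2  3  2  0  1  4
G_B(21) = 4.
Combined Grundy value = 3 ⊕ 4 = 7.
A winning move leaves total XOR = 0, i.e. changes one component's Grundy value g to g ⊕ X where X is the current total.
Pile A: need g' = 3⊕7 = 4. Options: 11−1→G=2, 11−8→G=1, 11−9→G=0. Hits: 0.
Pile B: need g' = 4⊕7 = 3. Options: 21−1→G=1, 21−3→G=2, 21−4→G=3, 21−9→G=0. Hits: 1.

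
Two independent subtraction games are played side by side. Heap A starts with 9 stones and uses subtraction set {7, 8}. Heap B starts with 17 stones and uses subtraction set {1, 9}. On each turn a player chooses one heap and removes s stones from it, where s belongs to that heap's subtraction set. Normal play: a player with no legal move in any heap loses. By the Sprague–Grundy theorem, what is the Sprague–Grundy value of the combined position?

Heap A, S = {7, 8}:
n : 0 1 2 3 4 5 6 7 8 9
G : 0 0 0 0 0 0 0 1 1 1
G_A(9) = 1.
Heap B, S = {1, 9}:
G(0) = 0
G(1) = mex{0} = 1
G(2) = mex{1} = 0
G(3) = mex{0} = 1
G(4) = mex{1} = 0
G(5) = mex{0} = 1
G(6) = mex{1} = 0
G(7) = mex{0} = 1
G(8) = mex{1} = 0
G(9) = mex{0,0} = 1
G(10) = mex{1,1} = 0
G(11) = mex{0,0} = 1
G(12) = mex{1,1} = 0
G(13) = mex{0,0} = 1
G(14) = mex{1,1} = 0
G(15) = mex{0,0} = 1
G(16) = mex{1,1} = 0
G(17) = mex{0,0} = 1
G_B(17) = 1.
Combined Grundy value = 1 ⊕ 1 = 0.

0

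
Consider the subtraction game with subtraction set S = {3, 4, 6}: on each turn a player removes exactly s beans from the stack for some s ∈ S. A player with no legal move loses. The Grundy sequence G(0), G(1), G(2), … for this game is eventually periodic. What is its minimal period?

G(0) = 0
G(1) = mex{} = 0
G(2) = mex{} = 0
G(3) = mex{0} = 1
G(4) = mex{0,0} = 1
G(5) = mex{0,0} = 1
G(6) = mex{1,0,0} = 2
G(7) = mex{1,1,0} = 2
G(8) = mex{1,1,0} = 2
G(9) = mex{2,1,1} = 0
G(10) = mex{2,2,1} = 0
G(11) = mex{2,2,1} = 0
G(12) = mex{0,2,2} = 1
G(13) = mex{0,0,2} = 1
G(14) = mex{0,0,2} = 1
G(15) = mex{1,0,0} = 2
G(16) = mex{1,1,0} = 2
G(17) = mex{1,1,0} = 2
G(18) = mex{2,1,1} = 0
G(19) = mex{2,2,1} = 0
G(n+9) = G(n) holds for n = 0,…,5 (a full window of length max(S) = 6), so the sequence is purely periodic with period 9.

9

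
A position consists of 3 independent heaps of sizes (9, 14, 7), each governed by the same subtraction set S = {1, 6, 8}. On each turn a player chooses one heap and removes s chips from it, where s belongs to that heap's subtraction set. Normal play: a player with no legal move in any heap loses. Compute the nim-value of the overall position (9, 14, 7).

All heaps use S = {1, 6, 8}:
G(0) = 0
G(1) = mex{0} = 1
G(2) = mex{1} = 0
G(3) = mex{0} = 1
G(4) = mex{1} = 0
G(5) = mex{0} = 1
G(6) = mex{1,0} = 2
G(7) = mex{2,1} = 0
G(8) = mex{0,0,0} = 1
G(9) = mex{1,1,1} = 0
G(10) = mex{0,0,0} = 1
G(11) = mex{1,1,1} = 0
G(12) = mex{0,2,0} = 1
G(13) = mex{1,0,1} = 2
G(14) = mex{2,1,2} = 0
Heap A: G(9) = 0.
Heap B: G(14) = 0.
Heap C: G(7) = 0.
Combined Grundy value = 0 ⊕ 0 ⊕ 0 = 0.

0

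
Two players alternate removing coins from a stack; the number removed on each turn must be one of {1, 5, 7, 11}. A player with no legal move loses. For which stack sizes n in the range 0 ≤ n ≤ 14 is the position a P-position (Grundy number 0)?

G(0) = 0
G(1) = mex{0} = 1
G(2) = mex{1} = 0
G(3) = mex{0} = 1
G(4) = mex{1} = 0
G(5) = mex{0,0} = 1
G(6) = mex{1,1} = 0
G(7) = mex{0,0,0} = 1
G(8) = mex{1,1,1} = 0
G(9) = mex{0,0,0} = 1
G(10) = mex{1,1,1} = 0
G(11) = mex{0,0,0,0} = 1
G(12) = mex{1,1,1,1} = 0
G(13) = mex{0,0,0,0} = 1
G(14) = mex{1,1,1,1} = 0
P-positions are exactly the n with G(n) = 0.

0, 2, 4, 6, 8, 10, 12, 14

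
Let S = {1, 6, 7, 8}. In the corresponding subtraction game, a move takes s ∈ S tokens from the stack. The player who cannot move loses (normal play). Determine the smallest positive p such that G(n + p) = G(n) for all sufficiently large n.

n :  0  1  2  3  4  5  6  7  8  9 10 11 12 13 14 15 16 17 18 19 20 21 22 23 24 25 26 27
G :  0  1  0  1  0  1  2  3  2  3  2  3  4  0  1  0  1  0  1  2  3  2  3  2  3  4  0  1
G(n+13) = G(n) holds for n = 0,…,7 (a full window of length max(S) = 8), so the sequence is purely periodic with period 13.

13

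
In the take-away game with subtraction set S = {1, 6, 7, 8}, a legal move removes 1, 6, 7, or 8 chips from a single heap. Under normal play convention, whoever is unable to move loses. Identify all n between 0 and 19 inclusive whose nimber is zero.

G(0) = 0
G(1) = mex{0} = 1
G(2) = mex{1} = 0
G(3) = mex{0} = 1
G(4) = mex{1} = 0
G(5) = mex{0} = 1
G(6) = mex{1,0} = 2
G(7) = mex{2,1,0} = 3
G(8) = mex{3,0,1,0} = 2
G(9) = mex{2,1,0,1} = 3
G(10) = mex{3,0,1,0} = 2
G(11) = mex{2,1,0,1} = 3
G(12) = mex{3,2,1,0} = 4
G(13) = mex{4,3,2,1} = 0
G(14) = mex{0,2,3,2} = 1
G(15) = mex{1,3,2,3} = 0
G(16) = mex{0,2,3,2} = 1
G(17) = mex{1,3,2,3} = 0
G(18) = mex{0,4,3,2} = 1
G(19) = mex{1,0,4,3} = 2
P-positions are exactly the n with G(n) = 0.

0, 2, 4, 13, 15, 17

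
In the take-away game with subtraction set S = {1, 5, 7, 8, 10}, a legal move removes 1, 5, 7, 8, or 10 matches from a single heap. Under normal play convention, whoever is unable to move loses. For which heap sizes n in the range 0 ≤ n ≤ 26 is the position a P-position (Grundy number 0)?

0, 2, 4, 6, 15, 17, 19, 21

G(0) = 0
G(1) = mex{0} = 1
G(2) = mex{1} = 0
G(3) = mex{0} = 1
G(4) = mex{1} = 0
G(5) = mex{0,0} = 1
G(6) = mex{1,1} = 0
G(7) = mex{0,0,0} = 1
G(8) = mex{1,1,1,0} = 2
G(9) = mex{2,0,0,1} = 3
G(10) = mex{3,1,1,0,0} = 2
G(11) = mex{2,0,0,1,1} = 3
G(12) = mex{3,1,1,0,0} = 2
G(13) = mex{2,2,0,1,1} = 3
G(14) = mex{3,3,1,0,0} = 2
G(15) = mex{2,2,2,1,1} = 0
G(16) = mex{0,3,3,2,0} = 1
G(17) = mex{1,2,2,3,1} = 0
G(18) = mex{0,3,3,2,2} = 1
G(19) = mex{1,2,2,3,3} = 0
G(20) = mex{0,0,3,2,2} = 1
G(21) = mex{1,1,2,3,3} = 0
G(22) = mex{0,0,0,2,2} = 1
G(23) = mex{1,1,1,0,3} = 2
G(24) = mex{2,0,0,1,2} = 3
G(25) = mex{3,1,1,0,0} = 2
G(26) = mex{2,0,0,1,1} = 3
P-positions are exactly the n with G(n) = 0.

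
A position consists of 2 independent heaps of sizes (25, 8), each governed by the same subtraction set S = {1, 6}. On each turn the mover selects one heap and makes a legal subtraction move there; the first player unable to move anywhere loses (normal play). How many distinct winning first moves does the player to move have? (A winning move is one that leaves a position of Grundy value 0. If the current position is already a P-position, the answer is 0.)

All heaps use S = {1, 6}:
n :  0  1  2  3  4  5  6  7  8  9 10 11 12 13 14 15 16 17 18 19 20 21 22 23 24 25
G :  0  1  0  1  0  1  2  0  1  0  1  0  1  2  0  1  0  1  0  1  2  0  1  0  1  0
Heap A: G(25) = 0.
Heap B: G(8) = 1.
Combined Grundy value = 0 ⊕ 1 = 1.
A winning move leaves total XOR = 0, i.e. changes one component's Grundy value g to g ⊕ X where X is the current total.
Heap A: need g' = 0⊕1 = 1. Options: 25−1→G=1, 25−6→G=1. Hits: 2.
Heap B: need g' = 1⊕1 = 0. Options: 8−1→G=0, 8−6→G=0. Hits: 2.

4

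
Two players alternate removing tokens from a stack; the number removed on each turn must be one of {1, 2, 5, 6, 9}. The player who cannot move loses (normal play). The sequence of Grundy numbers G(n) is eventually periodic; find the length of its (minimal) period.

G(0) = 0
G(1) = mex{0} = 1
G(2) = mex{1,0} = 2
G(3) = mex{2,1} = 0
G(4) = mex{0,2} = 1
G(5) = mex{1,0,0} = 2
G(6) = mex{2,1,1,0} = 3
G(7) = mex{3,2,2,1} = 0
G(8) = mex{0,3,0,2} = 1
G(9) = mex{1,0,1,0,0} = 2
G(10) = mex{2,1,2,1,1} = 0
G(11) = mex{0,2,3,2,2} = 1
G(12) = mex{1,0,0,3,0} = 2
G(13) = mex{2,1,1,0,1} = 3
G(14) = mex{3,2,2,1,2} = 0
G(15) = mex{0,3,0,2,3} = 1
G(16) = mex{1,0,1,0,0} = 2
G(17) = mex{2,1,2,1,1} = 0
G(n+7) = G(n) holds for n = 0,…,8 (a full window of length max(S) = 9), so the sequence is purely periodic with period 7.

7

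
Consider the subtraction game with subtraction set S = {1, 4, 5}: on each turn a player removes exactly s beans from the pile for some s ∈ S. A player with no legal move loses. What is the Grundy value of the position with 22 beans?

G(0) = 0
G(1) = mex{0} = 1
G(2) = mex{1} = 0
G(3) = mex{0} = 1
G(4) = mex{1,0} = 2
G(5) = mex{2,1,0} = 3
G(6) = mex{3,0,1} = 2
G(7) = mex{2,1,0} = 3
G(8) = mex{3,2,1} = 0
G(9) = mex{0,3,2} = 1
G(10) = mex{1,2,3} = 0
G(11) = mex{0,3,2} = 1
G(12) = mex{1,0,3} = 2
G(13) = mex{2,1,0} = 3
G(14) = mex{3,0,1} = 2
G(15) = mex{2,1,0} = 3
G(16) = mex{3,2,1} = 0
G(17) = mex{0,3,2} = 1
G(18) = mex{1,2,3} = 0
G(19) = mex{0,3,2} = 1
G(20) = mex{1,0,3} = 2
G(21) = mex{2,1,0} = 3
G(22) = mex{3,0,1} = 2

2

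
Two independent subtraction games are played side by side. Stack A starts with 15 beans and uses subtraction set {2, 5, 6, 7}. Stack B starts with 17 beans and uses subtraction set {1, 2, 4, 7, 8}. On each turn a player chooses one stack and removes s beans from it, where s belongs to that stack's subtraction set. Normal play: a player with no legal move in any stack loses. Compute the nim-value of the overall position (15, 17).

Stack A, S = {2, 5, 6, 7}:
G(0) = 0
G(1) = mex{} = 0
G(2) = mex{0} = 1
G(3) = mex{0} = 1
G(4) = mex{1} = 0
G(5) = mex{1,0} = 2
G(6) = mex{0,0,0} = 1
G(7) = mex{2,1,0,0} = 3
G(8) = mex{1,1,1,0} = 2
G(9) = mex{3,0,1,1} = 2
G(10) = mex{2,2,0,1} = 3
G(11) = mex{2,1,2,0} = 3
G(12) = mex{3,3,1,2} = 0
G(13) = mex{3,2,3,1} = 0
G(14) = mex{0,2,2,3} = 1
G(15) = mex{0,3,2,2} = 1
G_A(15) = 1.
Stack B, S = {1, 2, 4, 7, 8}:
G(0) = 0
G(1) = mex{0} = 1
G(2) = mex{1,0} = 2
G(3) = mex{2,1} = 0
G(4) = mex{0,2,0} = 1
G(5) = mex{1,0,1} = 2
G(6) = mex{2,1,2} = 0
G(7) = mex{0,2,0,0} = 1
G(8) = mex{1,0,1,1,0} = 2
G(9) = mex{2,1,2,2,1} = 0
G(10) = mex{0,2,0,0,2} = 1
G(11) = mex{1,0,1,1,0} = 2
G(12) = mex{2,1,2,2,1} = 0
G(13) = mex{0,2,0,0,2} = 1
G(14) = mex{1,0,1,1,0} = 2
G(15) = mex{2,1,2,2,1} = 0
G(16) = mex{0,2,0,0,2} = 1
G(17) = mex{1,0,1,1,0} = 2
G_B(17) = 2.
Combined Grundy value = 1 ⊕ 2 = 3.

3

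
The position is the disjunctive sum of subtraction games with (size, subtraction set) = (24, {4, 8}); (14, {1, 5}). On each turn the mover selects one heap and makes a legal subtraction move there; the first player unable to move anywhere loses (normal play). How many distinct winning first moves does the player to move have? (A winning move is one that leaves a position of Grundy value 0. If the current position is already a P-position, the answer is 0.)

Heap A, S = {4, 8}:
G(0) = 0
G(1) = mex{} = 0
G(2) = mex{} = 0
G(3) = mex{} = 0
G(4) = mex{0} = 1
G(5) = mex{0} = 1
G(6) = mex{0} = 1
G(7) = mex{0} = 1
G(8) = mex{1,0} = 2
G(9) = mex{1,0} = 2
G(10) = mex{1,0} = 2
G(11) = mex{1,0} = 2
G(12) = mex{2,1} = 0
G(13) = mex{2,1} = 0
G(14) = mex{2,1} = 0
G(15) = mex{2,1} = 0
G(16) = mex{0,2} = 1
G(17) = mex{0,2} = 1
G(18) = mex{0,2} = 1
G(19) = mex{0,2} = 1
G(20) = mex{1,0} = 2
G(21) = mex{1,0} = 2
G(22) = mex{1,0} = 2
G(23) = mex{1,0} = 2
G(24) = mex{2,1} = 0
G_A(24) = 0.
Heap B, S = {1, 5}:
G(0) = 0
G(1) = mex{0} = 1
G(2) = mex{1} = 0
G(3) = mex{0} = 1
G(4) = mex{1} = 0
G(5) = mex{0,0} = 1
G(6) = mex{1,1} = 0
G(7) = mex{0,0} = 1
G(8) = mex{1,1} = 0
G(9) = mex{0,0} = 1
G(10) = mex{1,1} = 0
G(11) = mex{0,0} = 1
G(12) = mex{1,1} = 0
G(13) = mex{0,0} = 1
G(14) = mex{1,1} = 0
G_B(14) = 0.
Combined Grundy value = 0 ⊕ 0 = 0.
A winning move leaves total XOR = 0, i.e. changes one component's Grundy value g to g ⊕ X where X is the current total.
Heap A: target g' = 0⊕0 = 0, but every legal move changes the Grundy value (mex property), so 0 moves.
Heap B: target g' = 0⊕0 = 0, but every legal move changes the Grundy value (mex property), so 0 moves.

0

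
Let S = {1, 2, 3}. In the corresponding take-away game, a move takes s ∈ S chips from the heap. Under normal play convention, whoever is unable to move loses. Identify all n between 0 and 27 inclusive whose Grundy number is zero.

0, 4, 8, 12, 16, 20, 24

n :  0  1  2  3  4  5  6  7  8  9 10 11 12 13 14 15 16 17 18 19 20 21 22 23 24 25 26 27
G :  0  1  2  3  0  1  2  3  0  1  2  3  0  1  2  3  0  1  2  3  0  1  2  3  0  1  2  3
P-positions are exactly the n with G(n) = 0.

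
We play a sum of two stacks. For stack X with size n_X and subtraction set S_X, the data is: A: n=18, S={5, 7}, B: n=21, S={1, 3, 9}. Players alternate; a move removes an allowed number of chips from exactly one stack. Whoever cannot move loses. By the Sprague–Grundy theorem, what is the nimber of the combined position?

Stack A, S = {5, 7}:
n :  0  1  2  3  4  5  6  7  8  9 10 11 12 13 14 15 16 17 18
G :  0  0  0  0  0  1  1  1  1  1  2  2  0  0  0  0  0  1  1
G_A(18) = 1.
Stack B, S = {1, 3, 9}:
n :  0  1  2  3  4  5  6  7  8  9 10 11 12 13 14 15 16 17 18 19 20 21
G :  0  1  0  1  0  1  0  1  0  1  0  1  0  1  0  1  0  1  0  1  0  1
G_B(21) = 1.
Combined Grundy value = 1 ⊕ 1 = 0.

0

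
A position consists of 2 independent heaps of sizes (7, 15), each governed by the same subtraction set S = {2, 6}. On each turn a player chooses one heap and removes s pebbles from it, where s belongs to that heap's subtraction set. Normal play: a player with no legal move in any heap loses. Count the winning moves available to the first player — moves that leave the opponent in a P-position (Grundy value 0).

All heaps use S = {2, 6}:
G(0) = 0
G(1) = mex{} = 0
G(2) = mex{0} = 1
G(3) = mex{0} = 1
G(4) = mex{1} = 0
G(5) = mex{1} = 0
G(6) = mex{0,0} = 1
G(7) = mex{0,0} = 1
G(8) = mex{1,1} = 0
G(9) = mex{1,1} = 0
G(10) = mex{0,0} = 1
G(11) = mex{0,0} = 1
G(12) = mex{1,1} = 0
G(13) = mex{1,1} = 0
G(14) = mex{0,0} = 1
G(15) = mex{0,0} = 1
Heap A: G(7) = 1.
Heap B: G(15) = 1.
Combined Grundy value = 1 ⊕ 1 = 0.
A winning move leaves total XOR = 0, i.e. changes one component's Grundy value g to g ⊕ X where X is the current total.
Heap A: target g' = 1⊕0 = 1, but every legal move changes the Grundy value (mex property), so 0 moves.
Heap B: target g' = 1⊕0 = 1, but every legal move changes the Grundy value (mex property), so 0 moves.

0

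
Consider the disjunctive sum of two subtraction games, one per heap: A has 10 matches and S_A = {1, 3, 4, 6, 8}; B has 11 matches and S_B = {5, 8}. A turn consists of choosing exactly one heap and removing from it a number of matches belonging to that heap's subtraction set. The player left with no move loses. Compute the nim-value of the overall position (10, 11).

3

Heap A, S = {1, 3, 4, 6, 8}:
n :  0  1  2  3  4  5  6  7  8  9 10
G :  0  1  0  1  2  3  2  0  1  0  1
G_A(10) = 1.
Heap B, S = {5, 8}:
n :  0  1  2  3  4  5  6  7  8  9 10 11
G :  0  0  0  0  0  1  1  1  1  1  2  2
G_B(11) = 2.
Combined Grundy value = 1 ⊕ 2 = 3.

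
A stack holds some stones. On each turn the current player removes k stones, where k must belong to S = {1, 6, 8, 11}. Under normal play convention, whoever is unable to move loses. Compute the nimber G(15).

G(0) = 0
G(1) = mex{0} = 1
G(2) = mex{1} = 0
G(3) = mex{0} = 1
G(4) = mex{1} = 0
G(5) = mex{0} = 1
G(6) = mex{1,0} = 2
G(7) = mex{2,1} = 0
G(8) = mex{0,0,0} = 1
G(9) = mex{1,1,1} = 0
G(10) = mex{0,0,0} = 1
G(11) = mex{1,1,1,0} = 2
G(12) = mex{2,2,0,1} = 3
G(13) = mex{3,0,1,0} = 2
G(14) = mex{2,1,2,1} = 0
G(15) = mex{0,0,0,0} = 1

1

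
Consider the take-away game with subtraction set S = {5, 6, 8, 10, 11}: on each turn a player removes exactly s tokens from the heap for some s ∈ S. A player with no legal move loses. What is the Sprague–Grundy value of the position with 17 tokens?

n :  0  1  2  3  4  5  6  7  8  9 10 11 12 13 14 15 16 17
G :  0  0  0  0  0  1  1  1  1  1  2  2  2  2  2  3  0  0

0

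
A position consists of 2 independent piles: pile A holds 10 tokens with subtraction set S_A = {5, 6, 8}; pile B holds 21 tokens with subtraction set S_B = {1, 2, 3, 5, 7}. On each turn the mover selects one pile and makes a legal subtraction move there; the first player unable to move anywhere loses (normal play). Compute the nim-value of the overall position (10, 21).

3

Pile A, S = {5, 6, 8}:
G(0) = 0
G(1) = mex{} = 0
G(2) = mex{} = 0
G(3) = mex{} = 0
G(4) = mex{} = 0
G(5) = mex{0} = 1
G(6) = mex{0,0} = 1
G(7) = mex{0,0} = 1
G(8) = mex{0,0,0} = 1
G(9) = mex{0,0,0} = 1
G(10) = mex{1,0,0} = 2
G_A(10) = 2.
Pile B, S = {1, 2, 3, 5, 7}:
G(0) = 0
G(1) = mex{0} = 1
G(2) = mex{1,0} = 2
G(3) = mex{2,1,0} = 3
G(4) = mex{3,2,1} = 0
G(5) = mex{0,3,2,0} = 1
G(6) = mex{1,0,3,1} = 2
G(7) = mex{2,1,0,2,0} = 3
G(8) = mex{3,2,1,3,1} = 0
G(9) = mex{0,3,2,0,2} = 1
G(10) = mex{1,0,3,1,3} = 2
G(11) = mex{2,1,0,2,0} = 3
G(12) = mex{3,2,1,3,1} = 0
G(13) = mex{0,3,2,0,2} = 1
G(14) = mex{1,0,3,1,3} = 2
G(15) = mex{2,1,0,2,0} = 3
G(16) = mex{3,2,1,3,1} = 0
G(17) = mex{0,3,2,0,2} = 1
G(18) = mex{1,0,3,1,3} = 2
G(19) = mex{2,1,0,2,0} = 3
G(20) = mex{3,2,1,3,1} = 0
G(21) = mex{0,3,2,0,2} = 1
G_B(21) = 1.
Combined Grundy value = 2 ⊕ 1 = 3.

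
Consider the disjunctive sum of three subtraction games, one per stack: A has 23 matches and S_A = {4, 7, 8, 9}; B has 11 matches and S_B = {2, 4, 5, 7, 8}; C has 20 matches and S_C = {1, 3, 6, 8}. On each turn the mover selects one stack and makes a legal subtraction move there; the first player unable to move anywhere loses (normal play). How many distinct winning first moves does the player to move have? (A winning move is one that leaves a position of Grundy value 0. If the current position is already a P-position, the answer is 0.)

5

Stack A, S = {4, 7, 8, 9}:
G(0) = 0
G(1) = mex{} = 0
G(2) = mex{} = 0
G(3) = mex{} = 0
G(4) = mex{0} = 1
G(5) = mex{0} = 1
G(6) = mex{0} = 1
G(7) = mex{0,0} = 1
G(8) = mex{1,0,0} = 2
G(9) = mex{1,0,0,0} = 2
G(10) = mex{1,0,0,0} = 2
G(11) = mex{1,1,0,0} = 2
G(12) = mex{2,1,1,0} = 3
G(13) = mex{2,1,1,1} = 0
G(14) = mex{2,1,1,1} = 0
G(15) = mex{2,2,1,1} = 0
G(16) = mex{3,2,2,1} = 0
G(17) = mex{0,2,2,2} = 1
G(18) = mex{0,2,2,2} = 1
G(19) = mex{0,3,2,2} = 1
G(20) = mex{0,0,3,2} = 1
G(21) = mex{1,0,0,3} = 2
G(22) = mex{1,0,0,0} = 2
G(23) = mex{1,0,0,0} = 2
G_A(23) = 2.
Stack B, S = {2, 4, 5, 7, 8}:
G(0) = 0
G(1) = mex{} = 0
G(2) = mex{0} = 1
G(3) = mex{0} = 1
G(4) = mex{1,0} = 2
G(5) = mex{1,0,0} = 2
G(6) = mex{2,1,0} = 3
G(7) = mex{2,1,1,0} = 3
G(8) = mex{3,2,1,0,0} = 4
G(9) = mex{3,2,2,1,0} = 4
G(10) = mex{4,3,2,1,1} = 0
G(11) = mex{4,3,3,2,1} = 0
G_B(11) = 0.
Stack C, S = {1, 3, 6, 8}:
n :  0  1  2  3  4  5  6  7  8  9 10 11 12 13 14 15 16 17 18 19 20
G :  0  1  0  1  0  1  2  3  2  0  1  0  1  0  1  2  3  2  0  1  0
G_C(20) = 0.
Combined Grundy value = 2 ⊕ 0 ⊕ 0 = 2.
A winning move leaves total XOR = 0, i.e. changes one component's Grundy value g to g ⊕ X where X is the current total.
Stack A: need g' = 2⊕2 = 0. Options: 23−4→G=1, 23−7→G=0, 23−8→G=0, 23−9→G=0. Hits: 3.
Stack B: need g' = 0⊕2 = 2. Options: 11−2→G=4, 11−4→G=3, 11−5→G=3, 11−7→G=2, 11−8→G=1. Hits: 1.
Stack C: need g' = 0⊕2 = 2. Options: 20−1→G=1, 20−3→G=2, 20−6→G=1, 20−8→G=1. Hits: 1.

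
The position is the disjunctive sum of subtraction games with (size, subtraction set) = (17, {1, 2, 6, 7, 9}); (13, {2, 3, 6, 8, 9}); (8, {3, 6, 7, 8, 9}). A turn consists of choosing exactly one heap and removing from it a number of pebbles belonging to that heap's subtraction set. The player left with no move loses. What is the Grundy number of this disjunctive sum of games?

7

Heap A, S = {1, 2, 6, 7, 9}:
n :  0  1  2  3  4  5  6  7  8  9 10 11 12 13 14 15 16 17
G :  0  1  2  0  1  2  3  4  0  1  2  0  1  2  3  4  0  1
G_A(17) = 1.
Heap B, S = {2, 3, 6, 8, 9}:
G(0) = 0
G(1) = mex{} = 0
G(2) = mex{0} = 1
G(3) = mex{0,0} = 1
G(4) = mex{1,0} = 2
G(5) = mex{1,1} = 0
G(6) = mex{2,1,0} = 3
G(7) = mex{0,2,0} = 1
G(8) = mex{3,0,1,0} = 2
G(9) = mex{1,3,1,0,0} = 2
G(10) = mex{2,1,2,1,0} = 3
G(11) = mex{2,2,0,1,1} = 3
G(12) = mex{3,2,3,2,1} = 0
G(13) = mex{3,3,1,0,2} = 4
G_B(13) = 4.
Heap C, S = {3, 6, 7, 8, 9}:
G(0) = 0
G(1) = mex{} = 0
G(2) = mex{} = 0
G(3) = mex{0} = 1
G(4) = mex{0} = 1
G(5) = mex{0} = 1
G(6) = mex{1,0} = 2
G(7) = mex{1,0,0} = 2
G(8) = mex{1,0,0,0} = 2
G_C(8) = 2.
Combined Grundy value = 1 ⊕ 4 ⊕ 2 = 7.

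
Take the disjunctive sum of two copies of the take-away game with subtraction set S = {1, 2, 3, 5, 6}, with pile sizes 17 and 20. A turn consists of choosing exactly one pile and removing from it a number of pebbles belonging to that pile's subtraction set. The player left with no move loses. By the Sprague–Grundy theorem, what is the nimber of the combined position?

1

All piles use S = {1, 2, 3, 5, 6}:
n :  0  1  2  3  4  5  6  7  8  9 10 11 12 13 14 15 16 17 18 19 20
G :  0  1  2  3  0  1  2  3  0  1  2  3  0  1  2  3  0  1  2  3  0
Pile A: G(17) = 1.
Pile B: G(20) = 0.
Combined Grundy value = 1 ⊕ 0 = 1.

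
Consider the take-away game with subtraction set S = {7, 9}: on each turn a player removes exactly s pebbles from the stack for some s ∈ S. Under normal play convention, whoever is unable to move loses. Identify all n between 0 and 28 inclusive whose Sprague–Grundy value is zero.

0, 1, 2, 3, 4, 5, 6, 16, 17, 18, 19, 20, 21, 22

G(0) = 0
G(1) = mex{} = 0
G(2) = mex{} = 0
G(3) = mex{} = 0
G(4) = mex{} = 0
G(5) = mex{} = 0
G(6) = mex{} = 0
G(7) = mex{0} = 1
G(8) = mex{0} = 1
G(9) = mex{0,0} = 1
G(10) = mex{0,0} = 1
G(11) = mex{0,0} = 1
G(12) = mex{0,0} = 1
G(13) = mex{0,0} = 1
G(14) = mex{1,0} = 2
G(15) = mex{1,0} = 2
G(16) = mex{1,1} = 0
G(17) = mex{1,1} = 0
G(18) = mex{1,1} = 0
G(19) = mex{1,1} = 0
G(20) = mex{1,1} = 0
G(21) = mex{2,1} = 0
G(22) = mex{2,1} = 0
G(23) = mex{0,2} = 1
G(24) = mex{0,2} = 1
G(25) = mex{0,0} = 1
G(26) = mex{0,0} = 1
G(27) = mex{0,0} = 1
G(28) = mex{0,0} = 1
P-positions are exactly the n with G(n) = 0.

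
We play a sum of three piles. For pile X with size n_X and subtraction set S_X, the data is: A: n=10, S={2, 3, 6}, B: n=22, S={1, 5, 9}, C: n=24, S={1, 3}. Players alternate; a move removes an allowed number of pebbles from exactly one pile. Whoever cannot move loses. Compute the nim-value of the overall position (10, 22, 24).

0

Pile A, S = {2, 3, 6}:
n :  0  1  2  3  4  5  6  7  8  9 10
G :  0  0  1  1  2  0  3  1  2  0  0
G_A(10) = 0.
Pile B, S = {1, 5, 9}:
n :  0  1  2  3  4  5  6  7  8  9 10 11 12 13 14 15 16 17 18 19 20 21 22
G :  0  1  0  1  0  1  0  1  0  1  0  1  0  1  0  1  0  1  0  1  0  1  0
G_B(22) = 0.
Pile C, S = {1, 3}:
G(0) = 0
G(1) = mex{0} = 1
G(2) = mex{1} = 0
G(3) = mex{0,0} = 1
G(4) = mex{1,1} = 0
G(5) = mex{0,0} = 1
G(6) = mex{1,1} = 0
G(7) = mex{0,0} = 1
G(8) = mex{1,1} = 0
G(9) = mex{0,0} = 1
G(10) = mex{1,1} = 0
G(11) = mex{0,0} = 1
G(12) = mex{1,1} = 0
G(13) = mex{0,0} = 1
G(14) = mex{1,1} = 0
G(15) = mex{0,0} = 1
G(16) = mex{1,1} = 0
G(17) = mex{0,0} = 1
G(18) = mex{1,1} = 0
G(19) = mex{0,0} = 1
G(20) = mex{1,1} = 0
G(21) = mex{0,0} = 1
G(22) = mex{1,1} = 0
G(23) = mex{0,0} = 1
G(24) = mex{1,1} = 0
G_C(24) = 0.
Combined Grundy value = 0 ⊕ 0 ⊕ 0 = 0.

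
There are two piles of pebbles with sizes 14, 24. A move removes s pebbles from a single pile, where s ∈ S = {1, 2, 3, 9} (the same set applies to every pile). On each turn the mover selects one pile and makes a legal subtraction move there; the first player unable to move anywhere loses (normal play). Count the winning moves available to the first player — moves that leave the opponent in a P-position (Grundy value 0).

All piles use S = {1, 2, 3, 9}:
n :  0  1  2  3  4  5  6  7  8  9 10 11 12 13 14 15 16 17 18 19 20 21 22 23 24
G :  0  1  2  3  0  1  2  3  0  1  2  3  0  1  2  3  0  1  2  3  0  1  2  3  0
Pile A: G(14) = 2.
Pile B: G(24) = 0.
Combined Grundy value = 2 ⊕ 0 = 2.
A winning move leaves total XOR = 0, i.e. changes one component's Grundy value g to g ⊕ X where X is the current total.
Pile A: need g' = 2⊕2 = 0. Options: 14−1→G=1, 14−2→G=0, 14−3→G=3, 14−9→G=1. Hits: 1.
Pile B: need g' = 0⊕2 = 2. Options: 24−1→G=3, 24−2→G=2, 24−3→G=1, 24−9→G=3. Hits: 1.

2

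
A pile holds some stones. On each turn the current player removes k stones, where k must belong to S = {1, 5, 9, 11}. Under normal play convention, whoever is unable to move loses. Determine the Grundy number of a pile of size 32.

0

G(0) = 0
G(1) = mex{0} = 1
G(2) = mex{1} = 0
G(3) = mex{0} = 1
G(4) = mex{1} = 0
G(5) = mex{0,0} = 1
G(6) = mex{1,1} = 0
G(7) = mex{0,0} = 1
G(8) = mex{1,1} = 0
G(9) = mex{0,0,0} = 1
G(10) = mex{1,1,1} = 0
G(11) = mex{0,0,0,0} = 1
G(12) = mex{1,1,1,1} = 0
G(13) = mex{0,0,0,0} = 1
G(14) = mex{1,1,1,1} = 0
G(15) = mex{0,0,0,0} = 1
G(16) = mex{1,1,1,1} = 0
G(17) = mex{0,0,0,0} = 1
G(18) = mex{1,1,1,1} = 0
G(19) = mex{0,0,0,0} = 1
G(20) = mex{1,1,1,1} = 0
G(21) = mex{0,0,0,0} = 1
G(22) = mex{1,1,1,1} = 0
G(23) = mex{0,0,0,0} = 1
G(24) = mex{1,1,1,1} = 0
G(25) = mex{0,0,0,0} = 1
G(26) = mex{1,1,1,1} = 0
G(27) = mex{0,0,0,0} = 1
G(28) = mex{1,1,1,1} = 0
G(29) = mex{0,0,0,0} = 1
G(30) = mex{1,1,1,1} = 0
G(31) = mex{0,0,0,0} = 1
G(32) = mex{1,1,1,1} = 0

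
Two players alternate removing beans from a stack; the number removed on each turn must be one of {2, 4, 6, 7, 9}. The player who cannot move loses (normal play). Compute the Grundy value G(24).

1

n :  0  1  2  3  4  5  6  7  8  9 10 11 12 13 14 15 16 17 18 19 20 21 22 23 24
G :  0  0  1  1  2  2  3  3  4  4  5  0  0  1  1  2  2  3  3  4  4  5  0  0  1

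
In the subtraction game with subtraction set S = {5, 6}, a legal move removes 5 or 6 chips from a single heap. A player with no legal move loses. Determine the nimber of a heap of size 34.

0

G(0) = 0
G(1) = mex{} = 0
G(2) = mex{} = 0
G(3) = mex{} = 0
G(4) = mex{} = 0
G(5) = mex{0} = 1
G(6) = mex{0,0} = 1
G(7) = mex{0,0} = 1
G(8) = mex{0,0} = 1
G(9) = mex{0,0} = 1
G(10) = mex{1,0} = 2
G(11) = mex{1,1} = 0
G(12) = mex{1,1} = 0
G(13) = mex{1,1} = 0
G(14) = mex{1,1} = 0
G(15) = mex{2,1} = 0
G(16) = mex{0,2} = 1
G(17) = mex{0,0} = 1
G(18) = mex{0,0} = 1
G(19) = mex{0,0} = 1
G(20) = mex{0,0} = 1
G(21) = mex{1,0} = 2
G(22) = mex{1,1} = 0
G(23) = mex{1,1} = 0
G(24) = mex{1,1} = 0
G(25) = mex{1,1} = 0
G(26) = mex{2,1} = 0
G(27) = mex{0,2} = 1
G(28) = mex{0,0} = 1
G(29) = mex{0,0} = 1
G(30) = mex{0,0} = 1
G(31) = mex{0,0} = 1
G(32) = mex{1,0} = 2
G(33) = mex{1,1} = 0
G(34) = mex{1,1} = 0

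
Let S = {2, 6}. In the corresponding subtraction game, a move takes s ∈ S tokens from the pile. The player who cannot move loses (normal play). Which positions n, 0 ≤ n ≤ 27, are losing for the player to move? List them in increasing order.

0, 1, 4, 5, 8, 9, 12, 13, 16, 17, 20, 21, 24, 25

G(0) = 0
G(1) = mex{} = 0
G(2) = mex{0} = 1
G(3) = mex{0} = 1
G(4) = mex{1} = 0
G(5) = mex{1} = 0
G(6) = mex{0,0} = 1
G(7) = mex{0,0} = 1
G(8) = mex{1,1} = 0
G(9) = mex{1,1} = 0
G(10) = mex{0,0} = 1
G(11) = mex{0,0} = 1
G(12) = mex{1,1} = 0
G(13) = mex{1,1} = 0
G(14) = mex{0,0} = 1
G(15) = mex{0,0} = 1
G(16) = mex{1,1} = 0
G(17) = mex{1,1} = 0
G(18) = mex{0,0} = 1
G(19) = mex{0,0} = 1
G(20) = mex{1,1} = 0
G(21) = mex{1,1} = 0
G(22) = mex{0,0} = 1
G(23) = mex{0,0} = 1
G(24) = mex{1,1} = 0
G(25) = mex{1,1} = 0
G(26) = mex{0,0} = 1
G(27) = mex{0,0} = 1
P-positions are exactly the n with G(n) = 0.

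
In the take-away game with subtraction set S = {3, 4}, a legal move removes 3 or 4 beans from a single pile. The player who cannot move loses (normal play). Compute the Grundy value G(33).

1

G(0) = 0
G(1) = mex{} = 0
G(2) = mex{} = 0
G(3) = mex{0} = 1
G(4) = mex{0,0} = 1
G(5) = mex{0,0} = 1
G(6) = mex{1,0} = 2
G(7) = mex{1,1} = 0
G(8) = mex{1,1} = 0
G(9) = mex{2,1} = 0
G(10) = mex{0,2} = 1
G(11) = mex{0,0} = 1
G(12) = mex{0,0} = 1
G(13) = mex{1,0} = 2
G(14) = mex{1,1} = 0
G(15) = mex{1,1} = 0
G(16) = mex{2,1} = 0
G(17) = mex{0,2} = 1
G(18) = mex{0,0} = 1
G(19) = mex{0,0} = 1
G(20) = mex{1,0} = 2
G(21) = mex{1,1} = 0
G(22) = mex{1,1} = 0
G(23) = mex{2,1} = 0
G(24) = mex{0,2} = 1
G(25) = mex{0,0} = 1
G(26) = mex{0,0} = 1
G(27) = mex{1,0} = 2
G(28) = mex{1,1} = 0
G(29) = mex{1,1} = 0
G(30) = mex{2,1} = 0
G(31) = mex{0,2} = 1
G(32) = mex{0,0} = 1
G(33) = mex{0,0} = 1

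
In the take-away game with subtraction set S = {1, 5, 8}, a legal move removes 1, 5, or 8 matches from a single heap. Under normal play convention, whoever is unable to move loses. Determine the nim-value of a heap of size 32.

G(0) = 0
G(1) = mex{0} = 1
G(2) = mex{1} = 0
G(3) = mex{0} = 1
G(4) = mex{1} = 0
G(5) = mex{0,0} = 1
G(6) = mex{1,1} = 0
G(7) = mex{0,0} = 1
G(8) = mex{1,1,0} = 2
G(9) = mex{2,0,1} = 3
G(10) = mex{3,1,0} = 2
G(11) = mex{2,0,1} = 3
G(12) = mex{3,1,0} = 2
G(13) = mex{2,2,1} = 0
G(14) = mex{0,3,0} = 1
G(15) = mex{1,2,1} = 0
G(16) = mex{0,3,2} = 1
G(17) = mex{1,2,3} = 0
G(18) = mex{0,0,2} = 1
G(19) = mex{1,1,3} = 0
G(20) = mex{0,0,2} = 1
G(21) = mex{1,1,0} = 2
G(22) = mex{2,0,1} = 3
G(23) = mex{3,1,0} = 2
G(24) = mex{2,0,1} = 3
G(25) = mex{3,1,0} = 2
G(26) = mex{2,2,1} = 0
G(27) = mex{0,3,0} = 1
G(28) = mex{1,2,1} = 0
G(29) = mex{0,3,2} = 1
G(30) = mex{1,2,3} = 0
G(31) = mex{0,0,2} = 1
G(32) = mex{1,1,3} = 0

0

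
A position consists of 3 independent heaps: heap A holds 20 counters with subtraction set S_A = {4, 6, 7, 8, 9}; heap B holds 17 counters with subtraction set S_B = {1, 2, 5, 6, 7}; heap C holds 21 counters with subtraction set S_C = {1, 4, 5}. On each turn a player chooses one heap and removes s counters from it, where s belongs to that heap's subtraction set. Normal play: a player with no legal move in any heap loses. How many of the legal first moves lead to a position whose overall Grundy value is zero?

5

Heap A, S = {4, 6, 7, 8, 9}:
G(0) = 0
G(1) = mex{} = 0
G(2) = mex{} = 0
G(3) = mex{} = 0
G(4) = mex{0} = 1
G(5) = mex{0} = 1
G(6) = mex{0,0} = 1
G(7) = mex{0,0,0} = 1
G(8) = mex{1,0,0,0} = 2
G(9) = mex{1,0,0,0,0} = 2
G(10) = mex{1,1,0,0,0} = 2
G(11) = mex{1,1,1,0,0} = 2
G(12) = mex{2,1,1,1,0} = 3
G(13) = mex{2,1,1,1,1} = 0
G(14) = mex{2,2,1,1,1} = 0
G(15) = mex{2,2,2,1,1} = 0
G(16) = mex{3,2,2,2,1} = 0
G(17) = mex{0,2,2,2,2} = 1
G(18) = mex{0,3,2,2,2} = 1
G(19) = mex{0,0,3,2,2} = 1
G(20) = mex{0,0,0,3,2} = 1
G_A(20) = 1.
Heap B, S = {1, 2, 5, 6, 7}:
n :  0  1  2  3  4  5  6  7  8  9 10 11 12 13 14 15 16 17
G :  0  1  2  0  1  2  3  4  5  3  4  0  1  2  0  1  2  3
G_B(17) = 3.
Heap C, S = {1, 4, 5}:
n :  0  1  2  3  4  5  6  7  8  9 10 11 12 13 14 15 16 17 18 19 20 21
G :  0  1  0  1  2  3  2  3  0  1  0  1  2  3  2  3  0  1  0  1  2  3
G_C(21) = 3.
Combined Grundy value = 1 ⊕ 3 ⊕ 3 = 1.
A winning move leaves total XOR = 0, i.e. changes one component's Grundy value g to g ⊕ X where X is the current total.
Heap A: need g' = 1⊕1 = 0. Options: 20−4→G=0, 20−6→G=0, 20−7→G=0, 20−8→G=3, 20−9→G=2. Hits: 3.
Heap B: need g' = 3⊕1 = 2. Options: 17−1→G=2, 17−2→G=1, 17−5→G=1, 17−6→G=0, 17−7→G=4. Hits: 1.
Heap C: need g' = 3⊕1 = 2. Options: 21−1→G=2, 21−4→G=1, 21−5→G=0. Hits: 1.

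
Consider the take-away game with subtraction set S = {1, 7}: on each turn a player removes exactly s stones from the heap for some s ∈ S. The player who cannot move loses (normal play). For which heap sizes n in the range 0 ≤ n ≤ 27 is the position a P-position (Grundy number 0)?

0, 2, 4, 6, 8, 10, 12, 14, 16, 18, 20, 22, 24, 26

n :  0  1  2  3  4  5  6  7  8  9 10 11 12 13 14 15 16 17 18 19 20 21 22 23 24 25 26 27
G :  0  1  0  1  0  1  0  1  0  1  0  1  0  1  0  1  0  1  0  1  0  1  0  1  0  1  0  1
P-positions are exactly the n with G(n) = 0.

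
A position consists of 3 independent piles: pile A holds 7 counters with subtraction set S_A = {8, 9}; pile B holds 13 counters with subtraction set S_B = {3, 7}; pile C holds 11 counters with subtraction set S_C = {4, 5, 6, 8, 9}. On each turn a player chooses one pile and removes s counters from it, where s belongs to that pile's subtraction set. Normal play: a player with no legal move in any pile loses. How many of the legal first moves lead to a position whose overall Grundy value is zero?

3

Pile A, S = {8, 9}:
n : 0 1 2 3 4 5 6 7
G : 0 0 0 0 0 0 0 0
G_A(7) = 0.
Pile B, S = {3, 7}:
n :  0  1  2  3  4  5  6  7  8  9 10 11 12 13
G :  0  0  0  1  1  1  0  2  2  1  0  0  0  1
G_B(13) = 1.
Pile C, S = {4, 5, 6, 8, 9}:
G(0) = 0
G(1) = mex{} = 0
G(2) = mex{} = 0
G(3) = mex{} = 0
G(4) = mex{0} = 1
G(5) = mex{0,0} = 1
G(6) = mex{0,0,0} = 1
G(7) = mex{0,0,0} = 1
G(8) = mex{1,0,0,0} = 2
G(9) = mex{1,1,0,0,0} = 2
G(10) = mex{1,1,1,0,0} = 2
G(11) = mex{1,1,1,0,0} = 2
G_C(11) = 2.
Combined Grundy value = 0 ⊕ 1 ⊕ 2 = 3.
A winning move leaves total XOR = 0, i.e. changes one component's Grundy value g to g ⊕ X where X is the current total.
Pile A: need g' = 0⊕3 = 3. Options: . Hits: 0.
Pile B: need g' = 1⊕3 = 2. Options: 13−3→G=0, 13−7→G=0. Hits: 0.
Pile C: need g' = 2⊕3 = 1. Options: 11−4→G=1, 11−5→G=1, 11−6→G=1, 11−8→G=0, 11−9→G=0. Hits: 3.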